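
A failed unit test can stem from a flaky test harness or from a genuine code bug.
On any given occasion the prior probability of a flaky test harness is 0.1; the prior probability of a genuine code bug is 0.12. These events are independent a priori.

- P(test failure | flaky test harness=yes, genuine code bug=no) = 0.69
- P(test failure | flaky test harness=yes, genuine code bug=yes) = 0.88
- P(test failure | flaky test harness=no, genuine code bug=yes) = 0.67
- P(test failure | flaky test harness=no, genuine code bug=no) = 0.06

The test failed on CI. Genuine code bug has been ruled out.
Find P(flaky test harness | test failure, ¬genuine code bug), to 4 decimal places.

P(flaky test harness | test failure, ¬genuine code bug) ≈ 0.5610

Sum P(test failure|·) weighted by the priors over both values of flaky test harness:
  P(test failure | ¬genuine code bug) = 0.06*0.9 + 0.69*0.1
        = 0.054000 + 0.069000 = 0.123000
Keeping only the flaky test harness-present terms gives 0.069000, so
  P(flaky test harness | test failure, ¬genuine code bug) = 0.069000 / 0.123000 ≈ 0.5610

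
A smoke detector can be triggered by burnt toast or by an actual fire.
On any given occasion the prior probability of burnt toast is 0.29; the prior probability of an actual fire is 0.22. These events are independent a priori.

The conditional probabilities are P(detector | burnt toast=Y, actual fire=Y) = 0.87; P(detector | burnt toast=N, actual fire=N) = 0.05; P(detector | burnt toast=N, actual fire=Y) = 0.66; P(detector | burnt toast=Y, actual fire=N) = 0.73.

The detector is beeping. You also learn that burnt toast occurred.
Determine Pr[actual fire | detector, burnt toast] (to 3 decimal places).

Pr[actual fire | detector, burnt toast] ≈ 0.252

P(detector | burnt toast) = 0.73·0.78 + 0.87·0.22 = 0.569400 + 0.191400 = 0.760800
Of this, 0.191400 comes from 0.87·0.22 (the actual fire=true cases).
So P(actual fire | detector, burnt toast) = 0.191400/0.760800 ≈ 0.252.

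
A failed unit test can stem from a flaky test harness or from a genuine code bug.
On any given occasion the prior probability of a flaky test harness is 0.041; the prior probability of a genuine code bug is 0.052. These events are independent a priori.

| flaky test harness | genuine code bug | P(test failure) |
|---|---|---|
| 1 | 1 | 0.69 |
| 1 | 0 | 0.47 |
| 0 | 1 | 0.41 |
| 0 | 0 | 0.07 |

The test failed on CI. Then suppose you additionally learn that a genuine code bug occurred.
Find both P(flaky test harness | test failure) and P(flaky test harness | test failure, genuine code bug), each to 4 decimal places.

P(flaky test harness | test failure) ≈ 0.1901; P(flaky test harness | test failure, genuine code bug) ≈ 0.0671

For the numerator, keep only flaky test harness=true terms: 0.018268 + 0.001471 = 0.019739
Denominator P(test failure): 0.07*0.959*0.948 + 0.41*0.959*0.052 + 0.47*0.041*0.948 + 0.69*0.041*0.052 = 0.103824
Posterior = 0.019739 / 0.103824 ≈ 0.1901

With the extra evidence:
P(test failure | genuine code bug) = 0.41*0.959 + 0.69*0.041 = 0.393190 + 0.028290 = 0.421480
Restricting to configurations with flaky test harness present: 0.69*0.041 = 0.028290.
So P(flaky test harness | test failure, genuine code bug) = 0.028290/0.421480 ≈ 0.0671.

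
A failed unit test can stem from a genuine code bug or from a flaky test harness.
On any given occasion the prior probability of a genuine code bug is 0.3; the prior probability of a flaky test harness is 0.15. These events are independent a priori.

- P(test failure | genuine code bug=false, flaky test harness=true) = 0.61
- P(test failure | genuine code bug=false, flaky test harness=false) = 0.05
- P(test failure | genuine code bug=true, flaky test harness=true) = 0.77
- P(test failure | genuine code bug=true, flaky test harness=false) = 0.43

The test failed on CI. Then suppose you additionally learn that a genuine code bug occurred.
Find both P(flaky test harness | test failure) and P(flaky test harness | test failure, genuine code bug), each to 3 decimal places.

Weight on flaky test harness=true, given the evidence: 0.064050 + 0.034650 = 0.098700
Denominator P(test failure): 0.05*0.7*0.85 + 0.61*0.7*0.15 + 0.43*0.3*0.85 + 0.77*0.3*0.15 = 0.238100
Posterior = 0.098700 / 0.238100 ≈ 0.415

Now condition on the additional information:
P(test failure | genuine code bug) = 0.43*0.85 + 0.77*0.15 = 0.365500 + 0.115500 = 0.481000
Restricting to configurations with flaky test harness present: 0.77*0.15 = 0.115500.
P(flaky test harness | test failure, genuine code bug) = 0.115500 / 0.481000 ≈ 0.240
The drop from 0.415 to 0.240 is the explaining-away (discounting) effect.

P(flaky test harness | test failure) ≈ 0.415; P(flaky test harness | test failure, genuine code bug) ≈ 0.240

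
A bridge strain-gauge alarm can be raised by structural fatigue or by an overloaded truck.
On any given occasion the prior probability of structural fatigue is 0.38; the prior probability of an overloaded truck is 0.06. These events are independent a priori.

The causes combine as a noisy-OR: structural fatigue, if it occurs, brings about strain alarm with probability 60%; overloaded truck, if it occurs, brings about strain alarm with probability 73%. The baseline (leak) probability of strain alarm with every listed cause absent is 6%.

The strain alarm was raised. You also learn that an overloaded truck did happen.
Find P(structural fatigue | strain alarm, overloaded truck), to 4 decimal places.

Under noisy-OR, P(strain alarm | causes) = 1 − (1−0.06)·∏(1−qᵢ) over the active causes.
Enumerate both values of structural fatigue and weight by the priors:
  P(strain alarm | overloaded truck) = 0.7462·0.62 + 0.89848·0.38
        = 0.462644 + 0.341422 = 0.804066
Keeping only the structural fatigue-present terms gives 0.341422, so
  P(structural fatigue | strain alarm, overloaded truck) = 0.341422 / 0.804066 ≈ 0.4246

P(structural fatigue | strain alarm, overloaded truck) ≈ 0.4246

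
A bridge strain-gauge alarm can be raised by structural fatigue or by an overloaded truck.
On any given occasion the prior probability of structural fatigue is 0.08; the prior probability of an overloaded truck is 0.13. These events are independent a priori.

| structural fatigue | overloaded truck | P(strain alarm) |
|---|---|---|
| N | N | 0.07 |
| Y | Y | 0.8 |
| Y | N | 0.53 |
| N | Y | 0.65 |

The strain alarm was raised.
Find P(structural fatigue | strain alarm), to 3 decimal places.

P(strain alarm) = 0.07*0.92*0.87 + 0.65*0.92*0.13 + 0.53*0.08*0.87 + 0.8*0.08*0.13 = 0.056028 + 0.077740 + 0.036888 + 0.008320 = 0.178976
Of this, 0.045208 comes from 0.036888 + 0.008320 (the structural fatigue=true cases).
P(structural fatigue | strain alarm) = 0.045208 / 0.178976 ≈ 0.253

P(structural fatigue | strain alarm) ≈ 0.253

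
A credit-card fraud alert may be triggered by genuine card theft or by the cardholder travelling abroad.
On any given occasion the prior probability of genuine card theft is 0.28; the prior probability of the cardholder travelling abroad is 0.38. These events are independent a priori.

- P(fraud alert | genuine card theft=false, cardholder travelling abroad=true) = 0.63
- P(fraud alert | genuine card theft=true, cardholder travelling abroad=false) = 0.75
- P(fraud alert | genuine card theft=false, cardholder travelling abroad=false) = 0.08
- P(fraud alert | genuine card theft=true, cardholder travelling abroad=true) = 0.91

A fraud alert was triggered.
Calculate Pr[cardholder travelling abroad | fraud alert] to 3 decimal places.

Pr[cardholder travelling abroad | fraud alert] ≈ 0.619

P(fraud alert) = 0.08*0.72*0.62 + 0.63*0.72*0.38 + 0.75*0.28*0.62 + 0.91*0.28*0.38 = 0.035712 + 0.172368 + 0.130200 + 0.096824 = 0.435104
Of this, 0.269192 comes from 0.172368 + 0.096824 (the cardholder travelling abroad=true cases).
Hence the posterior is 0.269192/0.435104 ≈ 0.619.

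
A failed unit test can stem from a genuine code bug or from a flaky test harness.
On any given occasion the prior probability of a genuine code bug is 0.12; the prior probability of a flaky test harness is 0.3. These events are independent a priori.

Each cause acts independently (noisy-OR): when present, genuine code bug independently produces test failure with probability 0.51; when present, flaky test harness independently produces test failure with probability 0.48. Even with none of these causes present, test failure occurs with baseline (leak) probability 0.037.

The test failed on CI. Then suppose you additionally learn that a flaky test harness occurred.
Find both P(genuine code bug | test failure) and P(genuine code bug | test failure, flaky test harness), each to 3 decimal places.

Under noisy-OR, P(test failure | causes) = 1 − (1−0.037)·∏(1−qᵢ) over the active causes.
By total probability over the 4 (genuine code bug, flaky test harness) configurations:
  P(test failure) = 0.037×0.88×0.7 + 0.49924×0.88×0.3 + 0.52813×0.12×0.7 + 0.754628×0.12×0.3
        = 0.022792 + 0.131799 + 0.044363 + 0.027167 = 0.226121
The terms with genuine code bug present sum to 0.071530, so
  P(genuine code bug | test failure) = 0.071530 / 0.226121 ≈ 0.316

Now also conditioning on flaky test harness=true:
For the numerator, keep only genuine code bug=true terms: 0.754628·0.12 = 0.090555
Denominator P(test failure | flaky test harness): 0.49924·0.88 + 0.754628·0.12 = 0.529886
Posterior = 0.090555 / 0.529886 ≈ 0.171
The drop from 0.316 to 0.171 is the explaining-away (discounting) effect.

P(genuine code bug | test failure) ≈ 0.316; P(genuine code bug | test failure, flaky test harness) ≈ 0.171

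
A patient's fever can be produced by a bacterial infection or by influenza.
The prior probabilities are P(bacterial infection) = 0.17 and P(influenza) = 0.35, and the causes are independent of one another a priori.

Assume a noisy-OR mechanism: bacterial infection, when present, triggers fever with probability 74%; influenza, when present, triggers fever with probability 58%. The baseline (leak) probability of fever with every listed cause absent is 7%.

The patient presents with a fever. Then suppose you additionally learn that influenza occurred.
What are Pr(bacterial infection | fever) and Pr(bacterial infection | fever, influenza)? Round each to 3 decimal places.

Pr(bacterial infection | fever) ≈ 0.390; Pr(bacterial infection | fever, influenza) ≈ 0.232

Under noisy-OR, P(fever | causes) = 1 − (1−0.07)·∏(1−qᵢ) over the active causes.
Numerator (weight on configurations with bacterial infection): 0.083781 + 0.053457 = 0.137238
Denominator P(fever): 0.07×0.83×0.65 + 0.6094×0.83×0.35 + 0.7582×0.17×0.65 + 0.898444×0.17×0.35 = 0.352034
P(bacterial infection | fever) = 0.137238/0.352034 ≈ 0.390

Now also conditioning on influenza=true:
Weight on bacterial infection=true, given the evidence: 0.898444×0.17 = 0.152735
Normalizer over all consistent configurations: 0.6094×0.83 + 0.898444×0.17 = 0.658537
P(bacterial infection | fever, influenza) = 0.152735/0.658537 ≈ 0.232
Conditioning on influenza lowers the posterior on bacterial infection: the classic explaining-away effect in a common-effect structure.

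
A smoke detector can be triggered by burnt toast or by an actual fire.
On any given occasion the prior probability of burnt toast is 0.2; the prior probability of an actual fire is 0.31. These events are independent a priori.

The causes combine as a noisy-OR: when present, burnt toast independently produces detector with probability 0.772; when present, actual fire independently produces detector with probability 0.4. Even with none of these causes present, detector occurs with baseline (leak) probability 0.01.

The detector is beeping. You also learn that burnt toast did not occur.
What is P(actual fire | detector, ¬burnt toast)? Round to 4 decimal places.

P(actual fire | detector, ¬burnt toast) ≈ 0.9480

Under noisy-OR, P(detector | causes) = 1 − (1−0.01)·∏(1−qᵢ) over the active causes.
Weight on actual fire=true, given the evidence: 0.406*0.31 = 0.125860
Normalizer over all consistent configurations: 0.01*0.69 + 0.406*0.31 = 0.132760
Posterior = 0.125860 / 0.132760 ≈ 0.9480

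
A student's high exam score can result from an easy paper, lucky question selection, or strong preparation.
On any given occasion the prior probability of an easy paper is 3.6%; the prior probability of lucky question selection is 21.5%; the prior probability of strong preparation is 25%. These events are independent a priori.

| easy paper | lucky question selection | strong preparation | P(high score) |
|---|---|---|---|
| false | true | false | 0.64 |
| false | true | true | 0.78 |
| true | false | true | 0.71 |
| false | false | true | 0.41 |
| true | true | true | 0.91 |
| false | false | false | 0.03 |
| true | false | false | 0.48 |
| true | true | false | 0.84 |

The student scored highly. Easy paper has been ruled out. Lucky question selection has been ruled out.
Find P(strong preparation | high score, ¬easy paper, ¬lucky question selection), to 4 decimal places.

P(high score | ¬easy paper, ¬lucky question selection) = 0.03×0.75 + 0.41×0.25 = 0.022500 + 0.102500 = 0.125000
The strong preparation-present share is 0.41×0.25 = 0.102500.
P(strong preparation | high score, ¬easy paper, ¬lucky question selection) = 0.102500 / 0.125000 ≈ 0.8200

P(strong preparation | high score, ¬easy paper, ¬lucky question selection) ≈ 0.8200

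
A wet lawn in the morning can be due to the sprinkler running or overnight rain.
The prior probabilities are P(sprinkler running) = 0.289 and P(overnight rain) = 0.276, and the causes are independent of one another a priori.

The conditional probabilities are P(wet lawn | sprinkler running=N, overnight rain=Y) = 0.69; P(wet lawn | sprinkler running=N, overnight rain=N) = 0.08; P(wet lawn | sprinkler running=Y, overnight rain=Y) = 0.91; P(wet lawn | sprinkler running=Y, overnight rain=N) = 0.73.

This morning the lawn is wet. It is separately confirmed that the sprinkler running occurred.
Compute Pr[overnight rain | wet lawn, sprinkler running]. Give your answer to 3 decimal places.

Pr[overnight rain | wet lawn, sprinkler running] ≈ 0.322

Enumerate both values of overnight rain and weight by the priors:
  P(wet lawn | sprinkler running) = 0.73·0.724 + 0.91·0.276
        = 0.528520 + 0.251160 = 0.779680
Keeping only the overnight rain-present terms gives 0.251160, so
  P(overnight rain | wet lawn, sprinkler running) = 0.251160 / 0.779680 ≈ 0.322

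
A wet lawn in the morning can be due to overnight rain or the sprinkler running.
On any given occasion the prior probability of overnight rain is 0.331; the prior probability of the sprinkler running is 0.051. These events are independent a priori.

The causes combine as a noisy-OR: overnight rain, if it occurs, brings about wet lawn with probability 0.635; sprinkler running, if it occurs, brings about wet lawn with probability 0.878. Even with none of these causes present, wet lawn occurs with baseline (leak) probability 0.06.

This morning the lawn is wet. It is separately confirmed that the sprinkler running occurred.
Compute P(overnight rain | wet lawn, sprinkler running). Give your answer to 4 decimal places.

Under noisy-OR, P(wet lawn | causes) = 1 − (1−0.06)·∏(1−qᵢ) over the active causes.
P(wet lawn | sprinkler running) = 0.88532·0.669 + 0.958142·0.331 = 0.592279 + 0.317145 = 0.909424
Of this, 0.317145 comes from 0.958142·0.331 (the overnight rain=true cases).
Hence the posterior is 0.317145/0.909424 ≈ 0.3487.

P(overnight rain | wet lawn, sprinkler running) ≈ 0.3487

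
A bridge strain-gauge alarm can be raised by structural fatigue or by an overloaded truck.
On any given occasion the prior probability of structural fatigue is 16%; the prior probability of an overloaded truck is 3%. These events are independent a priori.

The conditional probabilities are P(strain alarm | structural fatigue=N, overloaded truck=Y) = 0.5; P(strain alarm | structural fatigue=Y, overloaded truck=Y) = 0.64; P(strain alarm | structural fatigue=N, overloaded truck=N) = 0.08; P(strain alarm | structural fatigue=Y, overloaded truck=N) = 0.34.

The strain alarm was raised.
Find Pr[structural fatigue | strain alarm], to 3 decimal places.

Pr[structural fatigue | strain alarm] ≈ 0.418

By total probability over the 4 (structural fatigue, overloaded truck) configurations:
  P(strain alarm) = 0.08*0.84*0.97 + 0.5*0.84*0.03 + 0.34*0.16*0.97 + 0.64*0.16*0.03
        = 0.065184 + 0.012600 + 0.052768 + 0.003072 = 0.133624
Keeping only the structural fatigue-present terms gives 0.055840, so
  P(structural fatigue | strain alarm) = 0.055840 / 0.133624 ≈ 0.418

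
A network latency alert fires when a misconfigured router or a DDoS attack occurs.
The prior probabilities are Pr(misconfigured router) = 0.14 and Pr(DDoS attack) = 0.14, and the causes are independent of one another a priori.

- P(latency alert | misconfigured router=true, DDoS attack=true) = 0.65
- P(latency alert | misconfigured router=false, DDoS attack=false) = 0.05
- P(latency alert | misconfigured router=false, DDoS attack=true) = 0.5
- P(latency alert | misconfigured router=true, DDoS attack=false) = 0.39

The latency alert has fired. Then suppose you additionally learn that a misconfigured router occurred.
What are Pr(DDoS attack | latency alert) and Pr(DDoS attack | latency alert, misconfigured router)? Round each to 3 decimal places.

Pr(DDoS attack | latency alert) ≈ 0.465; Pr(DDoS attack | latency alert, misconfigured router) ≈ 0.213

P(latency alert) = 0.05·0.86·0.86 + 0.5·0.86·0.14 + 0.39·0.14·0.86 + 0.65·0.14·0.14 = 0.036980 + 0.060200 + 0.046956 + 0.012740 = 0.156876
The DDoS attack-present share is 0.060200 + 0.012740 = 0.072940.
Hence the posterior is 0.072940/0.156876 ≈ 0.465.

Now also conditioning on misconfigured router=true:
Weight on DDoS attack=true, given the evidence: 0.65×0.14 = 0.091000
The normalizing constant is 0.39×0.86 + 0.65×0.14 = 0.426400
P(DDoS attack | latency alert, misconfigured router) = 0.091000/0.426400 ≈ 0.213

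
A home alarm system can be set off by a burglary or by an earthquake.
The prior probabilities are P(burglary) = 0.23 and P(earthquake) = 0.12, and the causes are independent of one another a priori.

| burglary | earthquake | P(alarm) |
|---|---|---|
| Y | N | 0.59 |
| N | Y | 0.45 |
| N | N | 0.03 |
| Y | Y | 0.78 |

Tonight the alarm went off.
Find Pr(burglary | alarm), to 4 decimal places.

For the numerator, keep only burglary=true terms: 0.119416 + 0.021528 = 0.140944
Normalizer over all consistent configurations: 0.03*0.77*0.88 + 0.45*0.77*0.12 + 0.59*0.23*0.88 + 0.78*0.23*0.12 = 0.202852
Posterior = 0.140944 / 0.202852 ≈ 0.6948

Pr(burglary | alarm) ≈ 0.6948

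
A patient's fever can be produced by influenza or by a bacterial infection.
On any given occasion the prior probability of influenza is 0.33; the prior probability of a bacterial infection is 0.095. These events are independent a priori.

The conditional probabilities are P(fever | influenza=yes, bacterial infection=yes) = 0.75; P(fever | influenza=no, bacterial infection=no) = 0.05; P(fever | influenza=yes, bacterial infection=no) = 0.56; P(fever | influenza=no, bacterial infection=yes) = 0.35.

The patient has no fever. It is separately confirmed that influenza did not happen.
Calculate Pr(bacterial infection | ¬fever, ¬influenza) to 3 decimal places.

Pr(bacterial infection | ¬fever, ¬influenza) ≈ 0.067

Numerator (weight on configurations with bacterial infection): 0.65×0.095 = 0.061750
The normalizing constant is 0.95×0.905 + 0.65×0.095 = 0.921500
Posterior = 0.061750 / 0.921500 ≈ 0.067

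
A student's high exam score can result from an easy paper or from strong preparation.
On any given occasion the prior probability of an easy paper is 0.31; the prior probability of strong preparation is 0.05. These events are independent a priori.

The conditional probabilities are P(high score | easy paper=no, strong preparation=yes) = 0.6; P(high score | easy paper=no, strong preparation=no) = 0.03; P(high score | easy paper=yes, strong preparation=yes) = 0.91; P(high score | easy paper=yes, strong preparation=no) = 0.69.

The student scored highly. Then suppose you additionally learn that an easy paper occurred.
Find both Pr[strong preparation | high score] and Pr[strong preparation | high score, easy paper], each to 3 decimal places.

Pr[strong preparation | high score] ≈ 0.135; Pr[strong preparation | high score, easy paper] ≈ 0.065

Numerator (weight on configurations with strong preparation): 0.020700 + 0.014105 = 0.034805
Denominator P(high score): 0.03·0.69·0.95 + 0.6·0.69·0.05 + 0.69·0.31·0.95 + 0.91·0.31·0.05 = 0.257675
P(strong preparation | high score) = 0.034805/0.257675 ≈ 0.135

Now condition on the additional information:
P(high score | easy paper) = 0.69*0.95 + 0.91*0.05 = 0.655500 + 0.045500 = 0.701000
The strong preparation-present share is 0.91*0.05 = 0.045500.
Hence the posterior is 0.045500/0.701000 ≈ 0.065.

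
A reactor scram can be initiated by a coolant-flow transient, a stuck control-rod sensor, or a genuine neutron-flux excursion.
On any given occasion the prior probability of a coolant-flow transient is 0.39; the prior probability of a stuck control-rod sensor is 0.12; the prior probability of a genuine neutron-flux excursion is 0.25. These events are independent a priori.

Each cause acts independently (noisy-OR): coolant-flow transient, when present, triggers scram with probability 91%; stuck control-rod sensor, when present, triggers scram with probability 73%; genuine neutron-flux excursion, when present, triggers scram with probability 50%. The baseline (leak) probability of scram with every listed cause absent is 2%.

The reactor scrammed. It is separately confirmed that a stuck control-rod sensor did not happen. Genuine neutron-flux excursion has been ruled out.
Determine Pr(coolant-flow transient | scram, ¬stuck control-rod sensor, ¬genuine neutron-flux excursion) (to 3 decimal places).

Pr(coolant-flow transient | scram, ¬stuck control-rod sensor, ¬genuine neutron-flux excursion) ≈ 0.967

Under noisy-OR, P(scram | causes) = 1 − (1−0.02)·∏(1−qᵢ) over the active causes.
Numerator (weight on configurations with coolant-flow transient): 0.9118×0.39 = 0.355602
The normalizing constant is 0.02×0.61 + 0.9118×0.39 = 0.367802
P(coolant-flow transient | scram, ¬stuck control-rod sensor, ¬genuine neutron-flux excursion) = 0.355602/0.367802 ≈ 0.967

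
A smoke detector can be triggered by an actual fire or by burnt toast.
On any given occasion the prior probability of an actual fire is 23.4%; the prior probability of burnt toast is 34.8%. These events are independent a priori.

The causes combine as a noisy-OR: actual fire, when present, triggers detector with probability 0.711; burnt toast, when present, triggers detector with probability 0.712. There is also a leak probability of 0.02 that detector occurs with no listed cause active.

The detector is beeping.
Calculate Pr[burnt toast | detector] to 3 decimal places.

Pr[burnt toast | detector] ≈ 0.690

Under noisy-OR, P(detector | causes) = 1 − (1−0.02)·∏(1−qᵢ) over the active causes.
P(detector) = 0.02·0.766·0.652 + 0.71776·0.766·0.348 + 0.71678·0.234·0.652 + 0.918433·0.234·0.348 = 0.009989 + 0.191332 + 0.109358 + 0.074790 = 0.385469
The burnt toast-present share is 0.191332 + 0.074790 = 0.266122.
P(burnt toast | detector) = 0.266122 / 0.385469 ≈ 0.690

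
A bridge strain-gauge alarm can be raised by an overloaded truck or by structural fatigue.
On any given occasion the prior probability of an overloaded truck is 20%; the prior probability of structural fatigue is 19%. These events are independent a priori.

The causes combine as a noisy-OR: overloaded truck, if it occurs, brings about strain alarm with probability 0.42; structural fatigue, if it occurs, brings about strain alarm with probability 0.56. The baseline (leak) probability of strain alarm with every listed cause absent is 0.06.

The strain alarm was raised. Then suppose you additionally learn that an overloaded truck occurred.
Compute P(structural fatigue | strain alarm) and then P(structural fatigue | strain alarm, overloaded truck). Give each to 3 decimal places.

Under noisy-OR, P(strain alarm | causes) = 1 − (1−0.06)·∏(1−qᵢ) over the active causes.
P(strain alarm) = 0.06·0.8·0.81 + 0.5864·0.8·0.19 + 0.4548·0.2·0.81 + 0.760112·0.2·0.19 = 0.038880 + 0.089133 + 0.073678 + 0.028884 = 0.230575
Restricting to configurations with structural fatigue present: 0.089133 + 0.028884 = 0.118017.
Hence the posterior is 0.118017/0.230575 ≈ 0.512.

With the extra evidence:
P(strain alarm | overloaded truck) = 0.4548·0.81 + 0.760112·0.19 = 0.368388 + 0.144421 = 0.512809
Of this, 0.144421 comes from 0.760112·0.19 (the structural fatigue=true cases).
Hence the posterior is 0.144421/0.512809 ≈ 0.282.
Conditioning on overloaded truck lowers the posterior on structural fatigue: the classic explaining-away effect in a common-effect structure.

P(structural fatigue | strain alarm) ≈ 0.512; P(structural fatigue | strain alarm, overloaded truck) ≈ 0.282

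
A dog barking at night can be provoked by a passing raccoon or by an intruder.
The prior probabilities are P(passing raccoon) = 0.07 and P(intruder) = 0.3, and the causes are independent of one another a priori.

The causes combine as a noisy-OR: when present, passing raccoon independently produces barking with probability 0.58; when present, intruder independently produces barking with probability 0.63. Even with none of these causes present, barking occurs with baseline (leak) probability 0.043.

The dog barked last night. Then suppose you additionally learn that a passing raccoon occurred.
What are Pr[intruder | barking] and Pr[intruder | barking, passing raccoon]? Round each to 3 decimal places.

Pr[intruder | barking] ≈ 0.776; Pr[intruder | barking, passing raccoon] ≈ 0.379

Under noisy-OR, P(barking | causes) = 1 − (1−0.043)·∏(1−qᵢ) over the active causes.
Numerator (weight on configurations with intruder): 0.180209 + 0.017877 = 0.198086
Denominator P(barking): 0.043*0.93*0.7 + 0.64591*0.93*0.3 + 0.59806*0.07*0.7 + 0.851282*0.07*0.3 = 0.255384
Posterior = 0.198086 / 0.255384 ≈ 0.776

Now also conditioning on passing raccoon=true:
P(barking | passing raccoon) = 0.59806×0.7 + 0.851282×0.3 = 0.418642 + 0.255385 = 0.674027
The intruder-present share is 0.851282×0.3 = 0.255385.
Hence the posterior is 0.255385/0.674027 ≈ 0.379.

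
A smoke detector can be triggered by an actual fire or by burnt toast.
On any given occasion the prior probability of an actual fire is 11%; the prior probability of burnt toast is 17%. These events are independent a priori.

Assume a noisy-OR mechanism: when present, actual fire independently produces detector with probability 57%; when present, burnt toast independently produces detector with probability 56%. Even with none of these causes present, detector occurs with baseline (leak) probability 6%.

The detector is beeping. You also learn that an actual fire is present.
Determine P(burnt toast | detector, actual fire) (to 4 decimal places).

P(burnt toast | detector, actual fire) ≈ 0.2204

Under noisy-OR, P(detector | causes) = 1 − (1−0.06)·∏(1−qᵢ) over the active causes.
Enumerate both values of burnt toast and weight by the priors:
  P(detector | actual fire) = 0.5958×0.83 + 0.822152×0.17
        = 0.494514 + 0.139766 = 0.634280
Keeping only the burnt toast-present terms gives 0.139766, so
  P(burnt toast | detector, actual fire) = 0.139766 / 0.634280 ≈ 0.2204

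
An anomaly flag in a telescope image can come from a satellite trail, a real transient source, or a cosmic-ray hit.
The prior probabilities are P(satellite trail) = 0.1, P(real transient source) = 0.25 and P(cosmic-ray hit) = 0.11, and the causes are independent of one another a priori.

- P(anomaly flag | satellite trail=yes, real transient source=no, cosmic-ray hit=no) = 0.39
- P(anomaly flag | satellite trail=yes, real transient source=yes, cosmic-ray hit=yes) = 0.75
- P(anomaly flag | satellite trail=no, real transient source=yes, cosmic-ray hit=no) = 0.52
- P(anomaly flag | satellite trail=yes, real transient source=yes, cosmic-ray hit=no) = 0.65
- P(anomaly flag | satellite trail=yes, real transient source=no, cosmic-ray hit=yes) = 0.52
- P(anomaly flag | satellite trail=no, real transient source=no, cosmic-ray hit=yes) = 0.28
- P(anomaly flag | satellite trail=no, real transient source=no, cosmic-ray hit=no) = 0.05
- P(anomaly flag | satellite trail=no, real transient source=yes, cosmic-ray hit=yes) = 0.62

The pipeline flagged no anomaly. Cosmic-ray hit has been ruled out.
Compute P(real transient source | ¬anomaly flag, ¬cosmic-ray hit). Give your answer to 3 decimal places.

Weight on real transient source=true, given the evidence: 0.108000 + 0.008750 = 0.116750
Normalizer over all consistent configurations: 0.95·0.9·0.75 + 0.48·0.9·0.25 + 0.61·0.1·0.75 + 0.35·0.1·0.25 = 0.803750
P(real transient source | ¬anomaly flag, ¬cosmic-ray hit) = 0.116750/0.803750 ≈ 0.145

P(real transient source | ¬anomaly flag, ¬cosmic-ray hit) ≈ 0.145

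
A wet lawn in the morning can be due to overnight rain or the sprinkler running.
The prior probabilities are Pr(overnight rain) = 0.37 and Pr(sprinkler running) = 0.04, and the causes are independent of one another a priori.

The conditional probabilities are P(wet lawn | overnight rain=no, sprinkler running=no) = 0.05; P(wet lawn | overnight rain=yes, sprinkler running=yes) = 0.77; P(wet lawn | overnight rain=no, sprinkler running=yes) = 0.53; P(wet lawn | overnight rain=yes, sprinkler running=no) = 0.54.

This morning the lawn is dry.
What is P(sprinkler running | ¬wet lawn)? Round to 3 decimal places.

P(sprinkler running | ¬wet lawn) ≈ 0.020

For the numerator, keep only sprinkler running=true terms: 0.011844 + 0.003404 = 0.015248
The normalizing constant is 0.95·0.63·0.96 + 0.47·0.63·0.04 + 0.46·0.37·0.96 + 0.23·0.37·0.04 = 0.753200
P(sprinkler running | ¬wet lawn) = 0.015248/0.753200 ≈ 0.020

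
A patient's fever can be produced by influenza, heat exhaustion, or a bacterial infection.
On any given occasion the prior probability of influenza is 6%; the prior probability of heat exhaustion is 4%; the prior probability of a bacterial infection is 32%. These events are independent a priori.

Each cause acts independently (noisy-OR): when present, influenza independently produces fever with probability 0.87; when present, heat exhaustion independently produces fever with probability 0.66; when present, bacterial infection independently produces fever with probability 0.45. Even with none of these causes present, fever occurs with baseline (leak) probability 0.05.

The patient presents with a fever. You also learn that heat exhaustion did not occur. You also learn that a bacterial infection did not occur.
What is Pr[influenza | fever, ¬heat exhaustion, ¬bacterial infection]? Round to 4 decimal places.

Under noisy-OR, P(fever | causes) = 1 − (1−0.05)·∏(1−qᵢ) over the active causes.
By total probability over both values of influenza:
  P(fever | ¬heat exhaustion, ¬bacterial infection) = 0.05*0.94 + 0.8765*0.06
        = 0.047000 + 0.052590 = 0.099590
The terms with influenza present sum to 0.052590, so
  P(influenza | fever, ¬heat exhaustion, ¬bacterial infection) = 0.052590 / 0.099590 ≈ 0.5281

Pr[influenza | fever, ¬heat exhaustion, ¬bacterial infection] ≈ 0.5281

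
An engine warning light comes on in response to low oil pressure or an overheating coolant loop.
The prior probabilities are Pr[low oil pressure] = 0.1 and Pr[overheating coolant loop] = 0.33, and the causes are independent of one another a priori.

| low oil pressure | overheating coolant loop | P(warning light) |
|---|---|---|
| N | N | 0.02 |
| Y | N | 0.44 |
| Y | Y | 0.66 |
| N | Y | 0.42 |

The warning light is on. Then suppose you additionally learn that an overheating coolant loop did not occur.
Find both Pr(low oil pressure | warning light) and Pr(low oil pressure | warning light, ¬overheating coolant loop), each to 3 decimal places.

Pr(low oil pressure | warning light) ≈ 0.273; Pr(low oil pressure | warning light, ¬overheating coolant loop) ≈ 0.710

P(warning light) = 0.02*0.9*0.67 + 0.42*0.9*0.33 + 0.44*0.1*0.67 + 0.66*0.1*0.33 = 0.012060 + 0.124740 + 0.029480 + 0.021780 = 0.188060
Restricting to configurations with low oil pressure present: 0.029480 + 0.021780 = 0.051260.
So P(low oil pressure | warning light) = 0.051260/0.188060 ≈ 0.273.

Now also conditioning on overheating coolant loop≠true:
P(warning light | ¬overheating coolant loop) = 0.02*0.9 + 0.44*0.1 = 0.018000 + 0.044000 = 0.062000
Of this, 0.044000 comes from 0.44*0.1 (the low oil pressure=true cases).
P(low oil pressure | warning light, ¬overheating coolant loop) = 0.044000 / 0.062000 ≈ 0.710
Ruling out overheating coolant loop raises the posterior on low oil pressure — the flip side of explaining away.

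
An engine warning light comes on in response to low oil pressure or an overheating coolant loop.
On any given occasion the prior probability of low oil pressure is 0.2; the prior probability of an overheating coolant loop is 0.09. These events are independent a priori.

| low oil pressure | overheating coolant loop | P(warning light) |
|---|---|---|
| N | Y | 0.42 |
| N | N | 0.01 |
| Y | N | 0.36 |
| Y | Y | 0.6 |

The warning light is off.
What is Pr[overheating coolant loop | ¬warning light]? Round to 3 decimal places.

Pr[overheating coolant loop | ¬warning light] ≈ 0.055

P(¬warning light) = 0.99*0.8*0.91 + 0.58*0.8*0.09 + 0.64*0.2*0.91 + 0.4*0.2*0.09 = 0.720720 + 0.041760 + 0.116480 + 0.007200 = 0.886160
Of this, 0.048960 comes from 0.041760 + 0.007200 (the overheating coolant loop=true cases).
Hence the posterior is 0.048960/0.886160 ≈ 0.055.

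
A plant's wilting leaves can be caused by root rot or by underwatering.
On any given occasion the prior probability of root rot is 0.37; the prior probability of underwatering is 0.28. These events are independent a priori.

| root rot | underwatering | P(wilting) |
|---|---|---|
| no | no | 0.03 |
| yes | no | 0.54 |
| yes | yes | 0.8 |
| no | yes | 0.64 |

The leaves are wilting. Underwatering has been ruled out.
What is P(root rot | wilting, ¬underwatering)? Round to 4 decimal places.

By total probability over both values of root rot:
  P(wilting | ¬underwatering) = 0.03×0.63 + 0.54×0.37
        = 0.018900 + 0.199800 = 0.218700
The terms with root rot present sum to 0.199800, so
  P(root rot | wilting, ¬underwatering) = 0.199800 / 0.218700 ≈ 0.9136

P(root rot | wilting, ¬underwatering) ≈ 0.9136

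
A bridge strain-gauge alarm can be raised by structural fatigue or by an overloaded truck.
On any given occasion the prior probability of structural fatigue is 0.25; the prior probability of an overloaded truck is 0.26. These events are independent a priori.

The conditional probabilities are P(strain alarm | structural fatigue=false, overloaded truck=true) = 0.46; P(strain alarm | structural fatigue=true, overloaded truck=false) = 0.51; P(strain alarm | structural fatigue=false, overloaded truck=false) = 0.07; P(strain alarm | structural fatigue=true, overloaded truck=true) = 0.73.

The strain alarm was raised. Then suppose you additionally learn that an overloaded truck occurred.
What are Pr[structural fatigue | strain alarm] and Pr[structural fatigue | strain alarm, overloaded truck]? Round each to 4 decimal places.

Pr[structural fatigue | strain alarm] ≈ 0.5245; Pr[structural fatigue | strain alarm, overloaded truck] ≈ 0.3460

Numerator (weight on configurations with structural fatigue): 0.094350 + 0.047450 = 0.141800
The normalizing constant is 0.07·0.75·0.74 + 0.46·0.75·0.26 + 0.51·0.25·0.74 + 0.73·0.25·0.26 = 0.270350
Posterior = 0.141800 / 0.270350 ≈ 0.5245

With the extra evidence:
P(strain alarm | overloaded truck) = 0.46×0.75 + 0.73×0.25 = 0.345000 + 0.182500 = 0.527500
Restricting to configurations with structural fatigue present: 0.73×0.25 = 0.182500.
P(structural fatigue | strain alarm, overloaded truck) = 0.182500 / 0.527500 ≈ 0.3460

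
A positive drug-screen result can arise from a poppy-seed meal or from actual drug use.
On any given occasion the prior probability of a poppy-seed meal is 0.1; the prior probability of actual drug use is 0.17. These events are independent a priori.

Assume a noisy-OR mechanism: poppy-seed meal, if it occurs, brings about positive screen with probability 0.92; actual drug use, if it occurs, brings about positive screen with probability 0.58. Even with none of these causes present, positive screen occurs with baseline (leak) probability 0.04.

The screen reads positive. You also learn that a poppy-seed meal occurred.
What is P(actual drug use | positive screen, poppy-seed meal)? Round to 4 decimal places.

P(actual drug use | positive screen, poppy-seed meal) ≈ 0.1768

Under noisy-OR, P(positive screen | causes) = 1 − (1−0.04)·∏(1−qᵢ) over the active causes.
P(positive screen | poppy-seed meal) = 0.9232*0.83 + 0.967744*0.17 = 0.766256 + 0.164516 = 0.930772
Of this, 0.164516 comes from 0.967744*0.17 (the actual drug use=true cases).
P(actual drug use | positive screen, poppy-seed meal) = 0.164516 / 0.930772 ≈ 0.1768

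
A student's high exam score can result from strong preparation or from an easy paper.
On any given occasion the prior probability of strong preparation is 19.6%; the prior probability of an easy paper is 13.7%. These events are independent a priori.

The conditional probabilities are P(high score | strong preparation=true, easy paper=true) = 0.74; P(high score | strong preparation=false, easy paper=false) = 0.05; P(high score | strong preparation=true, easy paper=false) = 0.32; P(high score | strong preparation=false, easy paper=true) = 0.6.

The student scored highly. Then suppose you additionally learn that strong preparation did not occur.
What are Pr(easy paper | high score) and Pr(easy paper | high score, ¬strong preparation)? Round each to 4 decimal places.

Pr(easy paper | high score) ≈ 0.4918; Pr(easy paper | high score, ¬strong preparation) ≈ 0.6558

P(high score) = 0.05·0.804·0.863 + 0.6·0.804·0.137 + 0.32·0.196·0.863 + 0.74·0.196·0.137 = 0.034693 + 0.066089 + 0.054127 + 0.019870 = 0.174779
The easy paper-present share is 0.066089 + 0.019870 = 0.085959.
Hence the posterior is 0.085959/0.174779 ≈ 0.4918.

With the extra evidence:
For the numerator, keep only easy paper=true terms: 0.6·0.137 = 0.082200
Normalizer over all consistent configurations: 0.05·0.863 + 0.6·0.137 = 0.125350
P(easy paper | high score, ¬strong preparation) = 0.082200/0.125350 ≈ 0.6558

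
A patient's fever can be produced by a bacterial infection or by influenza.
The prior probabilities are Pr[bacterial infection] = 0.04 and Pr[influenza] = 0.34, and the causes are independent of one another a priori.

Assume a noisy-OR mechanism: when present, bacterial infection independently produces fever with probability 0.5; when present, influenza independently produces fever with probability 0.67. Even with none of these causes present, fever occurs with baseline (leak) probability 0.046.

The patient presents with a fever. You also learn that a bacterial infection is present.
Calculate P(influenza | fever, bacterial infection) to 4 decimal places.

Under noisy-OR, P(fever | causes) = 1 − (1−0.046)·∏(1−qᵢ) over the active causes.
Numerator (weight on configurations with influenza): 0.84259×0.34 = 0.286481
Denominator P(fever | bacterial infection): 0.523×0.66 + 0.84259×0.34 = 0.631661
P(influenza | fever, bacterial infection) = 0.286481/0.631661 ≈ 0.4535

P(influenza | fever, bacterial infection) ≈ 0.4535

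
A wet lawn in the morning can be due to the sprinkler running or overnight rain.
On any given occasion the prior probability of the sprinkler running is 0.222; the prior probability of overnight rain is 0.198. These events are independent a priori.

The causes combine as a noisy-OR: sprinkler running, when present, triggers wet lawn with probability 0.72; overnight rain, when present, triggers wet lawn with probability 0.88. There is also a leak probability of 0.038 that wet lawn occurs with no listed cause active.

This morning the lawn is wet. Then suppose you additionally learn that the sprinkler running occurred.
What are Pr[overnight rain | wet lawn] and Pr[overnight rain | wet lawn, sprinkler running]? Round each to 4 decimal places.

Pr[overnight rain | wet lawn] ≈ 0.5376; Pr[overnight rain | wet lawn, sprinkler running] ≈ 0.2464

Under noisy-OR, P(wet lawn | causes) = 1 − (1−0.038)·∏(1−qᵢ) over the active causes.
P(wet lawn) = 0.038·0.778·0.802 + 0.88456·0.778·0.198 + 0.73064·0.222·0.802 + 0.967677·0.222·0.198 = 0.023710 + 0.136261 + 0.130086 + 0.042535 = 0.332592
The overnight rain-present share is 0.136261 + 0.042535 = 0.178796.
P(overnight rain | wet lawn) = 0.178796 / 0.332592 ≈ 0.5376

Now condition on the additional information:
P(wet lawn | sprinkler running) = 0.73064·0.802 + 0.967677·0.198 = 0.585973 + 0.191600 = 0.777573
Restricting to configurations with overnight rain present: 0.967677·0.198 = 0.191600.
Hence the posterior is 0.191600/0.777573 ≈ 0.2464.
— sprinkler running explains away the evidence for overnight rain.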